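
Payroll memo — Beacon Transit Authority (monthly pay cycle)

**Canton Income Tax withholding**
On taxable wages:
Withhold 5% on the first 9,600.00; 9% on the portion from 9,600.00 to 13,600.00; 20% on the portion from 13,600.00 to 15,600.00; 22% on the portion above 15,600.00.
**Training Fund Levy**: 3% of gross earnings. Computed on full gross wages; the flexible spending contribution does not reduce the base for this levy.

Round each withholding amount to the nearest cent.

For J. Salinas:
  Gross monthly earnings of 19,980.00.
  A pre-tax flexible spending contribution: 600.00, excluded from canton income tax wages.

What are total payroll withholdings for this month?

2,671.00

Canton Income Tax: taxable = 19,980.00 − 600.00 = 19,380.00
  1,240.00 + 22% × (19,380.00 − 15,600.00) = 1,240.00 + 22% × 3,780.00 = 2,071.60
Training Fund Levy: 3% × 19,980.00 = 599.40
Total: 2,071.60 + 599.40 = 2,671.00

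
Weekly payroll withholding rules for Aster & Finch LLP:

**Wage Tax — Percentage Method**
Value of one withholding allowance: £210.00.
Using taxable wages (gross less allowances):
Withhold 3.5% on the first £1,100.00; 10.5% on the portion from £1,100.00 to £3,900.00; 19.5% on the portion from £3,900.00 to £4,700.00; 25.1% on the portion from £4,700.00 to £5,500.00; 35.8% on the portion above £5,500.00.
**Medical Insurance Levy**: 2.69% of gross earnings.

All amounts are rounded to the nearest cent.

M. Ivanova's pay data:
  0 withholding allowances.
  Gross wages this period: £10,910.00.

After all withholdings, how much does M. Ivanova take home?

£7,990.44

Wage Tax: taxable = £10,910.00
  £689.30 + 35.8% × (£10,910.00 − £5,500.00) = £689.30 + 35.8% × £5,410.00 = £2,626.08
Medical Insurance Levy: 2.69% × £10,910.00 = £293.48
Total withheld: £2,626.08 + £293.48 = £2,919.56
Net pay: £10,910.00 − £2,919.56 = £7,990.44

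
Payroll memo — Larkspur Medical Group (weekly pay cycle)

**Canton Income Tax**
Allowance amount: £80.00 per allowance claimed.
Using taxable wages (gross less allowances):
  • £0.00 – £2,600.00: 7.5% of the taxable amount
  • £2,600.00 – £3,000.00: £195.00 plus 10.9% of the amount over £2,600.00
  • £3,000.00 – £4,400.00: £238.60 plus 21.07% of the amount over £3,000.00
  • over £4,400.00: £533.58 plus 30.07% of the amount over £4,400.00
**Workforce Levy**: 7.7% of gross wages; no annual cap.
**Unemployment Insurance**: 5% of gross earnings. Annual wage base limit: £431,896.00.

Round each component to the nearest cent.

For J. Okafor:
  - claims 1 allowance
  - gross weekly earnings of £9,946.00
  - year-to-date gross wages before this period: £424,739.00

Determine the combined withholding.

Canton Income Tax: taxable = £9,946.00 − 1×£80.00 = £9,866.00
  £533.58 + 30.07% × (£9,866.00 − £4,400.00) = £533.58 + 30.07% × £5,466.00 = £2,177.21
Workforce Levy: 7.7% × £9,946.00 = £765.84
Unemployment Insurance: cap £431,896.00 − YTD £424,739.00 = £7,157.00 subject; 5% × £7,157.00 = £357.85
Total: £2,177.21 + £765.84 + £357.85 = £3,300.90

£3,300.90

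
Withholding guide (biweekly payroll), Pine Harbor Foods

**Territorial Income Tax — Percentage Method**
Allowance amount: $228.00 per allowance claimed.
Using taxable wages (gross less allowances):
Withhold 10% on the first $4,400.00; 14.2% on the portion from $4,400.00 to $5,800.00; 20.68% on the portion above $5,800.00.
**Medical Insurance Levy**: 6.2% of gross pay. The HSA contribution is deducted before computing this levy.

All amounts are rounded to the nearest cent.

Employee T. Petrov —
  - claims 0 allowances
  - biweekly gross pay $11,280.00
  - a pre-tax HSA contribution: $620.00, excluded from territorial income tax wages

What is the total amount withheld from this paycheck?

Territorial Income Tax: taxable = $11,280.00 − $620.00 = $10,660.00
  $638.80 + 20.68% × ($10,660.00 − $5,800.00) = $638.80 + 20.68% × $4,860.00 = $1,643.85
Medical Insurance Levy: 6.2% × $10,660.00 = $660.92
Total: $1,643.85 + $660.92 = $2,304.77

$2,304.77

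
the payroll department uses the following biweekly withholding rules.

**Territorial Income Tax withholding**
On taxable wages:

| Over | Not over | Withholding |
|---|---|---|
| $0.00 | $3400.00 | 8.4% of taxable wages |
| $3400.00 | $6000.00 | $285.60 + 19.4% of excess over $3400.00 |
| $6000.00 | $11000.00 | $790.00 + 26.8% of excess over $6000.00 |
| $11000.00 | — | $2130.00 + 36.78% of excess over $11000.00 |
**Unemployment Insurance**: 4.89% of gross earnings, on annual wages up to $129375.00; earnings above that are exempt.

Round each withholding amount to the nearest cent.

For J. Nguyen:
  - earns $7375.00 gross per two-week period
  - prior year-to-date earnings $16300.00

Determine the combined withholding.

Territorial Income Tax: taxable = $7375.00
  $790.00 + 26.8% × ($7375.00 − $6000.00) = $790.00 + 26.8% × $1375.00 = $1158.50
Unemployment Insurance: 4.89% × $7375.00 = $360.64
Total: $1158.50 + $360.64 = $1519.14

$1519.14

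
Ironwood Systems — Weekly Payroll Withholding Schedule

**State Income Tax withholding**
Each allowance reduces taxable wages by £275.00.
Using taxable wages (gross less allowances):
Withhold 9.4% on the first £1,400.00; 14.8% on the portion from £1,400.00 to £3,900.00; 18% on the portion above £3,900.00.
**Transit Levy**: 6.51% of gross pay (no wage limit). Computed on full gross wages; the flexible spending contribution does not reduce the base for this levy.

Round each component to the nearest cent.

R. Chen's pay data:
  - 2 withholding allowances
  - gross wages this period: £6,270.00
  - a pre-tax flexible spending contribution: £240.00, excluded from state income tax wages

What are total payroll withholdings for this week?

£1,194.18

State Income Tax: taxable = £6,270.00 − £240.00 − 2×£275.00 = £5,480.00
  £501.60 + 18% × (£5,480.00 − £3,900.00) = £501.60 + 18% × £1,580.00 = £786.00
Transit Levy: 6.51% × £6,270.00 = £408.18
Total: £786.00 + £408.18 = £1,194.18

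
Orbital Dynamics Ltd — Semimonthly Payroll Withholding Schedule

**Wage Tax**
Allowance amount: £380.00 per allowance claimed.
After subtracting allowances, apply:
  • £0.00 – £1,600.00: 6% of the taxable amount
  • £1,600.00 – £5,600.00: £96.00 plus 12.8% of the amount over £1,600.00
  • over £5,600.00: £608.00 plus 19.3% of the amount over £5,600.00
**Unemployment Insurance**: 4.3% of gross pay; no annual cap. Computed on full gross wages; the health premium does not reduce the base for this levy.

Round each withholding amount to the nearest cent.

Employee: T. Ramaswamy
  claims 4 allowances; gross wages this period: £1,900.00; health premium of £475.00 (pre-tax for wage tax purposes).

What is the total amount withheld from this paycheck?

£81.70

Wage Tax: taxable = £1,900.00 − £475.00 − 4×£380.00 = £-95.00
  Taxable ≤ 0 → £0.00
Unemployment Insurance: 4.3% × £1,900.00 = £81.70
Total: £0.00 + £81.70 = £81.70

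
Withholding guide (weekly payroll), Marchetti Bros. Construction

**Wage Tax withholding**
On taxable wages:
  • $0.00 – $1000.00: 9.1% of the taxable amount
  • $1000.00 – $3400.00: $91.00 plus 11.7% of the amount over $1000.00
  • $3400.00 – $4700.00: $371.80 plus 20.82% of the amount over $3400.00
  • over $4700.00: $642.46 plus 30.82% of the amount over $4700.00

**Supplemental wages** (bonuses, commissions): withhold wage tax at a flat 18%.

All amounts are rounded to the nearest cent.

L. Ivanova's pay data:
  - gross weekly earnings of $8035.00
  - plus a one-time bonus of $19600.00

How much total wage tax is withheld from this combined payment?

Wage Tax: taxable = $8035.00
  $642.46 + 30.82% × ($8035.00 − $4700.00) = $642.46 + 30.82% × $3335.00 = $1670.31
Supplemental (18% flat on bonus): 18% × $19600.00 = $3528.00
Total wage tax: $1670.31 + $3528.00 = $5198.31

$5198.31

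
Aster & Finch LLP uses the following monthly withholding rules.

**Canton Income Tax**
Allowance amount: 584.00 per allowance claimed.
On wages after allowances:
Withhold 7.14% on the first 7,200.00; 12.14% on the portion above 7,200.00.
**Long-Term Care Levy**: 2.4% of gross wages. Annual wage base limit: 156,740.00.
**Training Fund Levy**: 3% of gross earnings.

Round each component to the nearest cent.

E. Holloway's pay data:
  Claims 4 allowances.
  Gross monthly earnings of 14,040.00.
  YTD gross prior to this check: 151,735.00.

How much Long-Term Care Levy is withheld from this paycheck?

120.12

Long-Term Care Levy: cap 156,740.00 − YTD 151,735.00 = 5,005.00 subject; 2.4% × 5,005.00 = 120.12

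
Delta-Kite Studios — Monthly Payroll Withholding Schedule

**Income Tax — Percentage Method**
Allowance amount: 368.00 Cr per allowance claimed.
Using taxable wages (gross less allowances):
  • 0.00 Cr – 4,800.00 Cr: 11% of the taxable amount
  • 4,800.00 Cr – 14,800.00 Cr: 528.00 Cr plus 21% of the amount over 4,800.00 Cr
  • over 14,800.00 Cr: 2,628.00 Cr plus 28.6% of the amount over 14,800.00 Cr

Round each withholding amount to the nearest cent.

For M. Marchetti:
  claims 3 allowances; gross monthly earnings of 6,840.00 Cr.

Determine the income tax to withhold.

724.56 Cr

Income Tax: taxable = 6,840.00 Cr − 3×368.00 Cr = 5,736.00 Cr
  528.00 Cr + 21% × (5,736.00 Cr − 4,800.00 Cr) = 528.00 Cr + 21% × 936.00 Cr = 724.56 Cr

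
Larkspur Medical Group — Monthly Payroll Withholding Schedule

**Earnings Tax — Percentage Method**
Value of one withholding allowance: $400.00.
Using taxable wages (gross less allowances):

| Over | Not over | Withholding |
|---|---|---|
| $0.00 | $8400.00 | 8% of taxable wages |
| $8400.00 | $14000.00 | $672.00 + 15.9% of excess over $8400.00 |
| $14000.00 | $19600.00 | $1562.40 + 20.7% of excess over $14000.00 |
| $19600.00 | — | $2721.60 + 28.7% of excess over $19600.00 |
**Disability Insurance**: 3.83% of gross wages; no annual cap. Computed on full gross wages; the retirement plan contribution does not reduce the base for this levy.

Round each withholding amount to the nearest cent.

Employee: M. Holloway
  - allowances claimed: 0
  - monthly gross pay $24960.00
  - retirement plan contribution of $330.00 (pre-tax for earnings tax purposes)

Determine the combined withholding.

Earnings Tax: taxable = $24960.00 − $330.00 = $24630.00
  $2721.60 + 28.7% × ($24630.00 − $19600.00) = $2721.60 + 28.7% × $5030.00 = $4165.21
Disability Insurance: 3.83% × $24960.00 = $955.97
Total: $4165.21 + $955.97 = $5121.18

$5121.18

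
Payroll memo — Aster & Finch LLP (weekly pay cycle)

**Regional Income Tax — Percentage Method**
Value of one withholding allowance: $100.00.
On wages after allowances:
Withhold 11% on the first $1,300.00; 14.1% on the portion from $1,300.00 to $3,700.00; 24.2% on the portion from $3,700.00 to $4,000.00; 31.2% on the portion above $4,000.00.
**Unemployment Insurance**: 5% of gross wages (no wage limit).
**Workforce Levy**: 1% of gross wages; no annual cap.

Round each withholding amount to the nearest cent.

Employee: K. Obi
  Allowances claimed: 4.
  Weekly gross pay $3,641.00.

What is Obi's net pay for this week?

$3,005.86

Regional Income Tax: taxable = $3,641.00 − 4×$100.00 = $3,241.00
  $143.00 + 14.1% × ($3,241.00 − $1,300.00) = $143.00 + 14.1% × $1,941.00 = $416.68
Unemployment Insurance: 5% × $3,641.00 = $182.05
Workforce Levy: 1% × $3,641.00 = $36.41
Total withheld: $416.68 + $182.05 + $36.41 = $635.14
Net pay: $3,641.00 − $635.14 = $3,005.86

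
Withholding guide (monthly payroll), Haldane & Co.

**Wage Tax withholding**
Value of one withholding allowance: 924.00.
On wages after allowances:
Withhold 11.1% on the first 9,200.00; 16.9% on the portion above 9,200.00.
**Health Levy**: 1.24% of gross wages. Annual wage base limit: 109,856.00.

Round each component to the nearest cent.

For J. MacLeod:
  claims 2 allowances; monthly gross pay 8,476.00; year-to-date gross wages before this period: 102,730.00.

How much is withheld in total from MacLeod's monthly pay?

Wage Tax: taxable = 8,476.00 − 2×924.00 = 6,628.00
  11.1% × 6,628.00 = 735.71
Health Levy: cap 109,856.00 − YTD 102,730.00 = 7,126.00 subject; 1.24% × 7,126.00 = 88.36
Total: 735.71 + 88.36 = 824.07

824.07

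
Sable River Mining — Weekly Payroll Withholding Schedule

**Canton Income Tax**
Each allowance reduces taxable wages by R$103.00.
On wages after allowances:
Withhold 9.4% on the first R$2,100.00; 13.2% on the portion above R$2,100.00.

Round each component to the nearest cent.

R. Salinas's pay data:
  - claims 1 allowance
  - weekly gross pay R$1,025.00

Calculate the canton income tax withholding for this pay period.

Canton Income Tax: taxable = R$1,025.00 − 1×R$103.00 = R$922.00
  9.4% × R$922.00 = R$86.67

R$86.67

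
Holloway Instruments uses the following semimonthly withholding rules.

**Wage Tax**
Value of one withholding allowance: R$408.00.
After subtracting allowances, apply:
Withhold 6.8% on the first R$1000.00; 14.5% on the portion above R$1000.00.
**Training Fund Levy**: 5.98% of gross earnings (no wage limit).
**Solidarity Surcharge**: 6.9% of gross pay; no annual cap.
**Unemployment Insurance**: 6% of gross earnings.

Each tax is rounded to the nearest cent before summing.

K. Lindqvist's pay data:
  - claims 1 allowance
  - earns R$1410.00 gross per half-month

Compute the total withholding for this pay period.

R$334.50

Wage Tax: taxable = R$1410.00 − 1×R$408.00 = R$1002.00
  R$68.00 + 14.5% × (R$1002.00 − R$1000.00) = R$68.00 + 14.5% × R$2.00 = R$68.29
Training Fund Levy: 5.98% × R$1410.00 = R$84.32
Solidarity Surcharge: 6.9% × R$1410.00 = R$97.29
Unemployment Insurance: 6% × R$1410.00 = R$84.60
Total: R$68.29 + R$84.32 + R$97.29 + R$84.60 = R$334.50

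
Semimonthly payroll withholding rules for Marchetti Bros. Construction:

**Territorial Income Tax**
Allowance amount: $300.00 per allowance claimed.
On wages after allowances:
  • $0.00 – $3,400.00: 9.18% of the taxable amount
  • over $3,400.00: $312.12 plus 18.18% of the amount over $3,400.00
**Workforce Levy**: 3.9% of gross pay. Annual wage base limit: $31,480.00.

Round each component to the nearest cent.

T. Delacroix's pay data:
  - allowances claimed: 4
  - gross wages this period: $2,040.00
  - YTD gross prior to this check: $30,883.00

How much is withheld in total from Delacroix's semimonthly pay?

$100.39

Territorial Income Tax: taxable = $2,040.00 − 4×$300.00 = $840.00
  9.18% × $840.00 = $77.11
Workforce Levy: cap $31,480.00 − YTD $30,883.00 = $597.00 subject; 3.9% × $597.00 = $23.28
Total: $77.11 + $23.28 = $100.39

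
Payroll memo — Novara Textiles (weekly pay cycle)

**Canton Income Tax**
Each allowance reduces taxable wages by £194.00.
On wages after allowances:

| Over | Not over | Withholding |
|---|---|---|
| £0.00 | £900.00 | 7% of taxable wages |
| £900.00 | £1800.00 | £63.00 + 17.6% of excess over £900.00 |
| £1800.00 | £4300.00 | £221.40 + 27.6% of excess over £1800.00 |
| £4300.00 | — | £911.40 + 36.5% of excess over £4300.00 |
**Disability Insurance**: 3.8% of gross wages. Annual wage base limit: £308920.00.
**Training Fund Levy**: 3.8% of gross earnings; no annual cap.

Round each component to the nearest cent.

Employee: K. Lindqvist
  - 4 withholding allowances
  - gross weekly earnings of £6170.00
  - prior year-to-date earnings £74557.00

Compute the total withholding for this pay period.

Canton Income Tax: taxable = £6170.00 − 4×£194.00 = £5394.00
  £911.40 + 36.5% × (£5394.00 − £4300.00) = £911.40 + 36.5% × £1094.00 = £1310.71
Disability Insurance: 3.8% × £6170.00 = £234.46
Training Fund Levy: 3.8% × £6170.00 = £234.46
Total: £1310.71 + £234.46 + £234.46 = £1779.63

£1779.63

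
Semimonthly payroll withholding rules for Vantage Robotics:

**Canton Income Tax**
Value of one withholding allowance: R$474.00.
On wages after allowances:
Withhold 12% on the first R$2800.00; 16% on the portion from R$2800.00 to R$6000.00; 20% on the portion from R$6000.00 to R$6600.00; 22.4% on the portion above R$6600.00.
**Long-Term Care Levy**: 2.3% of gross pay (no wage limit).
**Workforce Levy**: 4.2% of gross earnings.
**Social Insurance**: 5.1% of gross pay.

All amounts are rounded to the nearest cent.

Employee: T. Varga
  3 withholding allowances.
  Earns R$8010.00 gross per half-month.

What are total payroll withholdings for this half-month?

R$1894.76

Canton Income Tax: taxable = R$8010.00 − 3×R$474.00 = R$6588.00
  R$848.00 + 20% × (R$6588.00 − R$6000.00) = R$848.00 + 20% × R$588.00 = R$965.60
Long-Term Care Levy: 2.3% × R$8010.00 = R$184.23
Workforce Levy: 4.2% × R$8010.00 = R$336.42
Social Insurance: 5.1% × R$8010.00 = R$408.51
Total: R$965.60 + R$184.23 + R$336.42 + R$408.51 = R$1894.76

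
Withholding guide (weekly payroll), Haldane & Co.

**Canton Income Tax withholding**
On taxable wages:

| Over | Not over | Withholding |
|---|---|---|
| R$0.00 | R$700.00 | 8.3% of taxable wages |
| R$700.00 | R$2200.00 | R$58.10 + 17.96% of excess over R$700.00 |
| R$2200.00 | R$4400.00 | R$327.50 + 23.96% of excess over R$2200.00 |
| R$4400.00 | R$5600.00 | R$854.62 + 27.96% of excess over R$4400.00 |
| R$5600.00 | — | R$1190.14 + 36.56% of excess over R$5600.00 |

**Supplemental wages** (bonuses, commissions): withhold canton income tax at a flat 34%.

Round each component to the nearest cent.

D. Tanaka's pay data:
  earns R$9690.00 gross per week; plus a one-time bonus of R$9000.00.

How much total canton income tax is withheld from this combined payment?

Canton Income Tax: taxable = R$9690.00
  R$1190.14 + 36.56% × (R$9690.00 − R$5600.00) = R$1190.14 + 36.56% × R$4090.00 = R$2685.44
Supplemental (34% flat on bonus): 34% × R$9000.00 = R$3060.00
Total canton income tax: R$2685.44 + R$3060.00 = R$5745.44

R$5745.44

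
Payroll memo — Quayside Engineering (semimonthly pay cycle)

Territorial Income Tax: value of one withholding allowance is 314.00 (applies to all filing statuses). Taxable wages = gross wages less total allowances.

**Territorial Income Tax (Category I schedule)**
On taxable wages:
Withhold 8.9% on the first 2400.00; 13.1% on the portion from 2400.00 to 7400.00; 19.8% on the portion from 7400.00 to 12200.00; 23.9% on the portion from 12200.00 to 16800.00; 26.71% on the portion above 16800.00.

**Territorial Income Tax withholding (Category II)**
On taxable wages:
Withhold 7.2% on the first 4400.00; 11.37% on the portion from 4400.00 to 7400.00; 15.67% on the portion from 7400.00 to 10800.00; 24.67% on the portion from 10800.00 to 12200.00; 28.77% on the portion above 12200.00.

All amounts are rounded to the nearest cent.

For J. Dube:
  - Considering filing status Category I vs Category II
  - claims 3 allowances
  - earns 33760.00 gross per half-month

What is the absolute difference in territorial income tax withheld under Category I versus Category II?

Territorial Income Tax (Category I): taxable = 33760.00 − 3×314.00 = 32818.00
  2918.40 + 26.71% × (32818.00 − 16800.00) = 2918.40 + 26.71% × 16018.00 = 7196.81
Territorial Income Tax (Category II): taxable = 33760.00 − 3×314.00 = 32818.00
  1536.06 + 28.77% × (32818.00 − 12200.00) = 1536.06 + 28.77% × 20618.00 = 7467.86
Difference: |7196.81 − 7467.86| = 271.05 (higher under Category II)

271.05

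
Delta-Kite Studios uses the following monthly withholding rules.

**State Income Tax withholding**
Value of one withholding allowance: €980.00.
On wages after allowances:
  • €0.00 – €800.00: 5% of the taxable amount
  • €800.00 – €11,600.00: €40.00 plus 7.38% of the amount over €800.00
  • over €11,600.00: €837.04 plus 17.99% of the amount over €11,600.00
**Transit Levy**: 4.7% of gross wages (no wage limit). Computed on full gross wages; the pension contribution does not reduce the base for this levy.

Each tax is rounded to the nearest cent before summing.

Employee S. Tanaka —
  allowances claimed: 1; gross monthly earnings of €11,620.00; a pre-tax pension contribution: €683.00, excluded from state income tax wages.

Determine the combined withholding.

€1,261.93

State Income Tax: taxable = €11,620.00 − €683.00 − 1×€980.00 = €9,957.00
  €40.00 + 7.38% × (€9,957.00 − €800.00) = €40.00 + 7.38% × €9,157.00 = €715.79
Transit Levy: 4.7% × €11,620.00 = €546.14
Total: €715.79 + €546.14 = €1,261.93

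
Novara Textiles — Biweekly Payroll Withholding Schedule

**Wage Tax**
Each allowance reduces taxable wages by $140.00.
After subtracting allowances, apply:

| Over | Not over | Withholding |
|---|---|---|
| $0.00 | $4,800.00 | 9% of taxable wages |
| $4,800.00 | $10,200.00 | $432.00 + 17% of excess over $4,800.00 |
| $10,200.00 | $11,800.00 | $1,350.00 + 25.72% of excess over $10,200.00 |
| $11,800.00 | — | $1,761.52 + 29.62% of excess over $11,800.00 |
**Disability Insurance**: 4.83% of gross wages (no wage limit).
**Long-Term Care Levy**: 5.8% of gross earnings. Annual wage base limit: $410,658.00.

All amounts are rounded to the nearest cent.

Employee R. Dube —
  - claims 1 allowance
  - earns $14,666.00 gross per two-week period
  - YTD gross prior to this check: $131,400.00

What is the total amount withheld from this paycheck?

Wage Tax: taxable = $14,666.00 − 1×$140.00 = $14,526.00
  $1,761.52 + 29.62% × ($14,526.00 − $11,800.00) = $1,761.52 + 29.62% × $2,726.00 = $2,568.96
Disability Insurance: 4.83% × $14,666.00 = $708.37
Long-Term Care Levy: 5.8% × $14,666.00 = $850.63
Total: $2,568.96 + $708.37 + $850.63 = $4,127.96

$4,127.96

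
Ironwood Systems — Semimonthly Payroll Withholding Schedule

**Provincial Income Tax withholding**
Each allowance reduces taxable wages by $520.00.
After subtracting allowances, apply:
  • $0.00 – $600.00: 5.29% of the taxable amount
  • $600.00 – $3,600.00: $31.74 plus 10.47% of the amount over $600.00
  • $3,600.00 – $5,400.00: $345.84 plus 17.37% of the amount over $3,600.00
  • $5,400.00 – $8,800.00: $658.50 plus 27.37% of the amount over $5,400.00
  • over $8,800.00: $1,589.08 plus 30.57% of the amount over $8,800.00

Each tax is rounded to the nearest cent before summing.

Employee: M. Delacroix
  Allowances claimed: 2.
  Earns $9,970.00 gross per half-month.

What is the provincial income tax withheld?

$1,628.82

Provincial Income Tax: taxable = $9,970.00 − 2×$520.00 = $8,930.00
  $1,589.08 + 30.57% × ($8,930.00 − $8,800.00) = $1,589.08 + 30.57% × $130.00 = $1,628.82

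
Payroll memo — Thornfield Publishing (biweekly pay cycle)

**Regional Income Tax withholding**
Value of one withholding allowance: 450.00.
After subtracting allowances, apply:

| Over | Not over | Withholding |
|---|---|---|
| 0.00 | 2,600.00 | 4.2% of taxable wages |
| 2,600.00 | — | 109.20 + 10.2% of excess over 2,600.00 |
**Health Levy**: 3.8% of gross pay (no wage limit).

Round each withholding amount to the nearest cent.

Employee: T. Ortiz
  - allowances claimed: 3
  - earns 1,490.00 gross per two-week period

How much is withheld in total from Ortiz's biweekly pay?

62.50

Regional Income Tax: taxable = 1,490.00 − 3×450.00 = 140.00
  4.2% × 140.00 = 5.88
Health Levy: 3.8% × 1,490.00 = 56.62
Total: 5.88 + 56.62 = 62.50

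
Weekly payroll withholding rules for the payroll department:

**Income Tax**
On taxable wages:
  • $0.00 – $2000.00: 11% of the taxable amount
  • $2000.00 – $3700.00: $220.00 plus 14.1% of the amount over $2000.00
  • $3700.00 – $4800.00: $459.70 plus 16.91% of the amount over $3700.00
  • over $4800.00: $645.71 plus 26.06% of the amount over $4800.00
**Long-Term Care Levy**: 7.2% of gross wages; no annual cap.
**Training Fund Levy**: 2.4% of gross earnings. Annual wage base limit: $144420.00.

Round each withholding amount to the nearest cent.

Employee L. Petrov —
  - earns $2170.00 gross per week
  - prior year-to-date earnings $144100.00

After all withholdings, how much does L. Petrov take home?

$1762.11

Income Tax: taxable = $2170.00
  $220.00 + 14.1% × ($2170.00 − $2000.00) = $220.00 + 14.1% × $170.00 = $243.97
Long-Term Care Levy: 7.2% × $2170.00 = $156.24
Training Fund Levy: cap $144420.00 − YTD $144100.00 = $320.00 subject; 2.4% × $320.00 = $7.68
Total withheld: $243.97 + $156.24 + $7.68 = $407.89
Net pay: $2170.00 − $407.89 = $1762.11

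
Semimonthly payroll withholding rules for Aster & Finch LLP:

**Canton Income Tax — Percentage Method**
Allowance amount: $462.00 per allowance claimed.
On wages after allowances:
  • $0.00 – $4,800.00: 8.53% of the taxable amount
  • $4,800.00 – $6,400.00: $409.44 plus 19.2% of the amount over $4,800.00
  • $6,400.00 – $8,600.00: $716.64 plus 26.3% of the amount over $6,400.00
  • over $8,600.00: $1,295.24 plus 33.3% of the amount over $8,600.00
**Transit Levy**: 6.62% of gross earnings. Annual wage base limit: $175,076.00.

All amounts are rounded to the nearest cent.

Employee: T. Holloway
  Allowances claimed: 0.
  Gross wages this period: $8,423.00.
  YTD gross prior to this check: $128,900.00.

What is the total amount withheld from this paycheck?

$1,806.29

Canton Income Tax: taxable = $8,423.00
  $716.64 + 26.3% × ($8,423.00 − $6,400.00) = $716.64 + 26.3% × $2,023.00 = $1,248.69
Transit Levy: 6.62% × $8,423.00 = $557.60
Total: $1,248.69 + $557.60 = $1,806.29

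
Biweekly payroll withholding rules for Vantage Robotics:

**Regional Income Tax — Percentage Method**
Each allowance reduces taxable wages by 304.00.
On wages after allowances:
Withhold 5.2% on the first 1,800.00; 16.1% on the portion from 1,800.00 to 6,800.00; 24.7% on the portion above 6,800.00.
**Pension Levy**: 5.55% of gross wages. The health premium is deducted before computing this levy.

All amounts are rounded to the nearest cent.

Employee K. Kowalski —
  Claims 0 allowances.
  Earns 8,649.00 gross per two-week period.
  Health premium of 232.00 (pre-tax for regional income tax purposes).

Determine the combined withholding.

1,765.14

Regional Income Tax: taxable = 8,649.00 − 232.00 = 8,417.00
  898.60 + 24.7% × (8,417.00 − 6,800.00) = 898.60 + 24.7% × 1,617.00 = 1,298.00
Pension Levy: 5.55% × 8,417.00 = 467.14
Total: 1,298.00 + 467.14 = 1,765.14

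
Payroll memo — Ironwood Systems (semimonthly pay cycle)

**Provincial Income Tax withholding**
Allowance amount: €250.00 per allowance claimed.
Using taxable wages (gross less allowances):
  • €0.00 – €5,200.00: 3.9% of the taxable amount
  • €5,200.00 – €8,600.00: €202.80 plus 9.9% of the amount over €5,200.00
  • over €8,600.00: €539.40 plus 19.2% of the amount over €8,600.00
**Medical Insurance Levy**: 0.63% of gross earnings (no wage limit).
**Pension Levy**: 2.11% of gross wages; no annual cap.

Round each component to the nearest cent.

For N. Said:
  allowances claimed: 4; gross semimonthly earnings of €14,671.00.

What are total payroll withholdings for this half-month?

Provincial Income Tax: taxable = €14,671.00 − 4×€250.00 = €13,671.00
  €539.40 + 19.2% × (€13,671.00 − €8,600.00) = €539.40 + 19.2% × €5,071.00 = €1,513.03
Medical Insurance Levy: 0.63% × €14,671.00 = €92.43
Pension Levy: 2.11% × €14,671.00 = €309.56
Total: €1,513.03 + €92.43 + €309.56 = €1,915.02

€1,915.02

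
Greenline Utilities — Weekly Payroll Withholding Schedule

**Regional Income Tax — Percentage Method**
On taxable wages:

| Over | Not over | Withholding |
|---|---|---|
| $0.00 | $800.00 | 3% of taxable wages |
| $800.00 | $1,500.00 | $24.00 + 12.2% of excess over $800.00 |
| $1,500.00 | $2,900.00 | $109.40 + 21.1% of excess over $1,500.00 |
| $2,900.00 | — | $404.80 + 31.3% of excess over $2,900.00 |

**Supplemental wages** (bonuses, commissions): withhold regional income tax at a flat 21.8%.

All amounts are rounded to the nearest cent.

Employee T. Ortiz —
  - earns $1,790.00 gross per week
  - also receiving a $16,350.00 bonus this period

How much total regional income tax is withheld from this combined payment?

Regional Income Tax: taxable = $1,790.00
  $109.40 + 21.1% × ($1,790.00 − $1,500.00) = $109.40 + 21.1% × $290.00 = $170.59
Supplemental (21.8% flat on bonus): 21.8% × $16,350.00 = $3,564.30
Total regional income tax: $170.59 + $3,564.30 = $3,734.89

$3,734.89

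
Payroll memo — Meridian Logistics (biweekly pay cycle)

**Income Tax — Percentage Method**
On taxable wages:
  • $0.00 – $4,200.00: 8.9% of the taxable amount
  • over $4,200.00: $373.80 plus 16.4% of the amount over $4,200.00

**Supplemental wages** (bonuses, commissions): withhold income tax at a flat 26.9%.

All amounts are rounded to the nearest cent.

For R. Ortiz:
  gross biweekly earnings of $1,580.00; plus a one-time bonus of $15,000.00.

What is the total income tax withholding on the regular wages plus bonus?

Income Tax: taxable = $1,580.00
  8.9% × $1,580.00 = $140.62
Supplemental (26.9% flat on bonus): 26.9% × $15,000.00 = $4,035.00
Total income tax: $140.62 + $4,035.00 = $4,175.62

$4,175.62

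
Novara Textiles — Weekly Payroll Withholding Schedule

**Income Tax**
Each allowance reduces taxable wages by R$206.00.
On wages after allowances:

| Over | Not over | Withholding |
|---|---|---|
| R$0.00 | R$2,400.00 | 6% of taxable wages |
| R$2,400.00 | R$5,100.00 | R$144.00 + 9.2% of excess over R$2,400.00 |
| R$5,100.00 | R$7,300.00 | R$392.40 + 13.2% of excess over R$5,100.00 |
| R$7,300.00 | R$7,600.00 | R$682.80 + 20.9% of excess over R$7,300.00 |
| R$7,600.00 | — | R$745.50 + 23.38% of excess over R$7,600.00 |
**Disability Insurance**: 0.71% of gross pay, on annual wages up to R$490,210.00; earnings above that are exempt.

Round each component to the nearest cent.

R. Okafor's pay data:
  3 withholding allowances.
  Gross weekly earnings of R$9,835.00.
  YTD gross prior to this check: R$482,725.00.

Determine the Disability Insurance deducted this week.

R$53.14

Disability Insurance: cap R$490,210.00 − YTD R$482,725.00 = R$7,485.00 subject; 0.71% × R$7,485.00 = R$53.14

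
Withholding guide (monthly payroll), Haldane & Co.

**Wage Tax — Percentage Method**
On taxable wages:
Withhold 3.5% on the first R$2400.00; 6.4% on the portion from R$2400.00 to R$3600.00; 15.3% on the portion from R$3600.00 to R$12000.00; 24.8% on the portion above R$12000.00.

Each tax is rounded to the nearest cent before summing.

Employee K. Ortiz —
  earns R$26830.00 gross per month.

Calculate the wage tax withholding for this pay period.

R$5123.84

Wage Tax: taxable = R$26830.00
  R$1446.00 + 24.8% × (R$26830.00 − R$12000.00) = R$1446.00 + 24.8% × R$14830.00 = R$5123.84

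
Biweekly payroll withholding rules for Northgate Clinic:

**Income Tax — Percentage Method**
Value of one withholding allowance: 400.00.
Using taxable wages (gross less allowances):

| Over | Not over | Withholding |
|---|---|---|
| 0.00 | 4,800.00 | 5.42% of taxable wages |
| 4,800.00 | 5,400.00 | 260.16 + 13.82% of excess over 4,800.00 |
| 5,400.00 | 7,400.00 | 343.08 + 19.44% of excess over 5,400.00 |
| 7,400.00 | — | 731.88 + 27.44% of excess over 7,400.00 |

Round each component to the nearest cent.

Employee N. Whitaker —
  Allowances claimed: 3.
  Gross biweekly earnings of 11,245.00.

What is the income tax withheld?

Income Tax: taxable = 11,245.00 − 3×400.00 = 10,045.00
  731.88 + 27.44% × (10,045.00 − 7,400.00) = 731.88 + 27.44% × 2,645.00 = 1,457.67

1,457.67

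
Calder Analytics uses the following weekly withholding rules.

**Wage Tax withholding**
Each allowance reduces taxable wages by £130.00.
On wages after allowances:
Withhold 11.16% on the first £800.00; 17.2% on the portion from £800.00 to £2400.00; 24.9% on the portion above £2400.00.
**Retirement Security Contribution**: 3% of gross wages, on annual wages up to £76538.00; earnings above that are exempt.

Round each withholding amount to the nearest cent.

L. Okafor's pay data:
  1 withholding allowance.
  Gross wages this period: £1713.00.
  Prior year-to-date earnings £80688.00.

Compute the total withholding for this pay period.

Wage Tax: taxable = £1713.00 − 1×£130.00 = £1583.00
  £89.28 + 17.2% × (£1583.00 − £800.00) = £89.28 + 17.2% × £783.00 = £223.96
Retirement Security Contribution: YTD £80688.00 ≥ cap £76538.00 → £0.00
Total: £223.96 + £0.00 = £223.96

£223.96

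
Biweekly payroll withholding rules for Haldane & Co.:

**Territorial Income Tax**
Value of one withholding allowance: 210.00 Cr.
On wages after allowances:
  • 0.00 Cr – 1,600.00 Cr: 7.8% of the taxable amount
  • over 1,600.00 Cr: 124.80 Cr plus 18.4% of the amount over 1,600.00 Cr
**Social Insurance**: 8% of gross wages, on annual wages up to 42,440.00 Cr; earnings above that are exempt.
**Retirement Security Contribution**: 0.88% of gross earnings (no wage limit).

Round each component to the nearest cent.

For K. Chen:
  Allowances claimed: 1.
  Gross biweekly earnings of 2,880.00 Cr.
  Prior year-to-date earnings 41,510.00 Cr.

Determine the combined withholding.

421.42 Cr

Territorial Income Tax: taxable = 2,880.00 Cr − 1×210.00 Cr = 2,670.00 Cr
  124.80 Cr + 18.4% × (2,670.00 Cr − 1,600.00 Cr) = 124.80 Cr + 18.4% × 1,070.00 Cr = 321.68 Cr
Social Insurance: cap 42,440.00 Cr − YTD 41,510.00 Cr = 930.00 Cr subject; 8% × 930.00 Cr = 74.40 Cr
Retirement Security Contribution: 0.88% × 2,880.00 Cr = 25.34 Cr
Total: 321.68 Cr + 74.40 Cr + 25.34 Cr = 421.42 Cr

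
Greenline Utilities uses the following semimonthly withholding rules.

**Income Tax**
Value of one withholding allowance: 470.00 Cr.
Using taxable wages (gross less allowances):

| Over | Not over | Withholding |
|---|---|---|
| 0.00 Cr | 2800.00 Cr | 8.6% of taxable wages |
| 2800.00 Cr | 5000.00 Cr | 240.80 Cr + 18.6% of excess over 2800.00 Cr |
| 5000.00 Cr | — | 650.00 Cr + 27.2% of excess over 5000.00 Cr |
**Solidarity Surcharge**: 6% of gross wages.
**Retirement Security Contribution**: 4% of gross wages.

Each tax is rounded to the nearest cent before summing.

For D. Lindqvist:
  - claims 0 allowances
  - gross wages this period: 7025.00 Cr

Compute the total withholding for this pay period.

1903.30 Cr

Income Tax: taxable = 7025.00 Cr
  650.00 Cr + 27.2% × (7025.00 Cr − 5000.00 Cr) = 650.00 Cr + 27.2% × 2025.00 Cr = 1200.80 Cr
Solidarity Surcharge: 6% × 7025.00 Cr = 421.50 Cr
Retirement Security Contribution: 4% × 7025.00 Cr = 281.00 Cr
Total: 1200.80 Cr + 421.50 Cr + 281.00 Cr = 1903.30 Cr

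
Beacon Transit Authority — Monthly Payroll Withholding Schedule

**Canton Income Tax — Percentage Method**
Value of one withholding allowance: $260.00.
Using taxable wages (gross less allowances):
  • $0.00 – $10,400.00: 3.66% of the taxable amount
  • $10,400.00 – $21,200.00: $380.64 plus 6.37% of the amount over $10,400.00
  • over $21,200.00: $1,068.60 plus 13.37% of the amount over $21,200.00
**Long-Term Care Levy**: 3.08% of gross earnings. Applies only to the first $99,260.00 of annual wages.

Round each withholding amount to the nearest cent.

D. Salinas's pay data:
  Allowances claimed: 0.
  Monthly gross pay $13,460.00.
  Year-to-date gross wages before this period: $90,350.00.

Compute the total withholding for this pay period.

Canton Income Tax: taxable = $13,460.00
  $380.64 + 6.37% × ($13,460.00 − $10,400.00) = $380.64 + 6.37% × $3,060.00 = $575.56
Long-Term Care Levy: cap $99,260.00 − YTD $90,350.00 = $8,910.00 subject; 3.08% × $8,910.00 = $274.43
Total: $575.56 + $274.43 = $849.99

$849.99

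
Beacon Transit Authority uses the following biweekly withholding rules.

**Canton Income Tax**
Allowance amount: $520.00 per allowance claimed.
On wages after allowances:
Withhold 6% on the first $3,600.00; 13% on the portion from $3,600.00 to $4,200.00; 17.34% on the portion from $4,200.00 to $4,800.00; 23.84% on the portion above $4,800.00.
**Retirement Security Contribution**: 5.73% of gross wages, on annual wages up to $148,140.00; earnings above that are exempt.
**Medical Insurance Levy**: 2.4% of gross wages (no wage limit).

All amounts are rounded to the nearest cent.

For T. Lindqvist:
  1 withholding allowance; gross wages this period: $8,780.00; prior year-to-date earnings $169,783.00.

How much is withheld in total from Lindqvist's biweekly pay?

Canton Income Tax: taxable = $8,780.00 − 1×$520.00 = $8,260.00
  $398.04 + 23.84% × ($8,260.00 − $4,800.00) = $398.04 + 23.84% × $3,460.00 = $1,222.90
Retirement Security Contribution: YTD $169,783.00 ≥ cap $148,140.00 → $0.00
Medical Insurance Levy: 2.4% × $8,780.00 = $210.72
Total: $1,222.90 + $0.00 + $210.72 = $1,433.62

$1,433.62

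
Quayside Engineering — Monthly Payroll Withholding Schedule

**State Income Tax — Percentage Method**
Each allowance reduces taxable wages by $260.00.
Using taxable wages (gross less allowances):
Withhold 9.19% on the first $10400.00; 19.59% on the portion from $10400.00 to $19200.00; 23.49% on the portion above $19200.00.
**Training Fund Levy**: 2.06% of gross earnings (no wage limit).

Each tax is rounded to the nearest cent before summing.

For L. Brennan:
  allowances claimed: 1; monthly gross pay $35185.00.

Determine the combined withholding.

State Income Tax: taxable = $35185.00 − 1×$260.00 = $34925.00
  $2679.68 + 23.49% × ($34925.00 − $19200.00) = $2679.68 + 23.49% × $15725.00 = $6373.48
Training Fund Levy: 2.06% × $35185.00 = $724.81
Total: $6373.48 + $724.81 = $7098.29

$7098.29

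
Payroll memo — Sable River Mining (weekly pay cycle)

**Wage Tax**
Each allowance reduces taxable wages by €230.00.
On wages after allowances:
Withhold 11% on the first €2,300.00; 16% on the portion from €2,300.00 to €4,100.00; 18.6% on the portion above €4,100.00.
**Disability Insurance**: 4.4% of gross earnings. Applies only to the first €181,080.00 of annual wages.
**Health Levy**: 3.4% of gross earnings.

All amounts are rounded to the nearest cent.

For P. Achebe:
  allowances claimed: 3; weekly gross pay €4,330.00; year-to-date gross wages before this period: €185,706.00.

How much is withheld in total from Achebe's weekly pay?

€614.62

Wage Tax: taxable = €4,330.00 − 3×€230.00 = €3,640.00
  €253.00 + 16% × (€3,640.00 − €2,300.00) = €253.00 + 16% × €1,340.00 = €467.40
Disability Insurance: YTD €185,706.00 ≥ cap €181,080.00 → €0.00
Health Levy: 3.4% × €4,330.00 = €147.22
Total: €467.40 + €0.00 + €147.22 = €614.62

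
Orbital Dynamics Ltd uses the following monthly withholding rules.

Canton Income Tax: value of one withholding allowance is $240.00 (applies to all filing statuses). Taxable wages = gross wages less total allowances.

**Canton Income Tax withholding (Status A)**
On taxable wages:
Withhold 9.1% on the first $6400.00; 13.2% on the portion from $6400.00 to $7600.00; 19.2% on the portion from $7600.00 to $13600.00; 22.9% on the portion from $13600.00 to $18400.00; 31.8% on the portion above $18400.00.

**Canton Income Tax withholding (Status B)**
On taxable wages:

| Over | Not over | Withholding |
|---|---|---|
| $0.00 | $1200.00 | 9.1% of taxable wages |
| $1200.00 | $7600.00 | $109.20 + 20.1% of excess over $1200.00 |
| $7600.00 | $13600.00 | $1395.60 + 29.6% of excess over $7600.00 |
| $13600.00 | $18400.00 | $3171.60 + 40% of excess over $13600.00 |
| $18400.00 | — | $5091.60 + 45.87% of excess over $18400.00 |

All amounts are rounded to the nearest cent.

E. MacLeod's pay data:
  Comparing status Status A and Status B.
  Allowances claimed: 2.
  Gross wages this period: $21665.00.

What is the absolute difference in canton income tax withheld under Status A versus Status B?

$2491.45

Canton Income Tax (Status A): taxable = $21665.00 − 2×$240.00 = $21185.00
  $2992.00 + 31.8% × ($21185.00 − $18400.00) = $2992.00 + 31.8% × $2785.00 = $3877.63
Canton Income Tax (Status B): taxable = $21665.00 − 2×$240.00 = $21185.00
  $5091.60 + 45.87% × ($21185.00 − $18400.00) = $5091.60 + 45.87% × $2785.00 = $6369.08
Difference: |$3877.63 − $6369.08| = $2491.45 (higher under Status B)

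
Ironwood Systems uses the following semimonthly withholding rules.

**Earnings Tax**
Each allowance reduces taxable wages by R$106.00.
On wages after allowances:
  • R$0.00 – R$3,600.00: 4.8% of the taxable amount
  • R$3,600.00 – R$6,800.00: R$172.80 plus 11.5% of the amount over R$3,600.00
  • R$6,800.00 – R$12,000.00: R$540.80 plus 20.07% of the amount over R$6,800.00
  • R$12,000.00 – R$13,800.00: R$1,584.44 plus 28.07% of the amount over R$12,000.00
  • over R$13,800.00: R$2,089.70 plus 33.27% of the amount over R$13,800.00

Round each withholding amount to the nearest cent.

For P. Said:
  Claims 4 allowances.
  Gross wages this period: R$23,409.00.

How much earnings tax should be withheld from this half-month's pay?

R$5,145.55

Earnings Tax: taxable = R$23,409.00 − 4×R$106.00 = R$22,985.00
  R$2,089.70 + 33.27% × (R$22,985.00 − R$13,800.00) = R$2,089.70 + 33.27% × R$9,185.00 = R$5,145.55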